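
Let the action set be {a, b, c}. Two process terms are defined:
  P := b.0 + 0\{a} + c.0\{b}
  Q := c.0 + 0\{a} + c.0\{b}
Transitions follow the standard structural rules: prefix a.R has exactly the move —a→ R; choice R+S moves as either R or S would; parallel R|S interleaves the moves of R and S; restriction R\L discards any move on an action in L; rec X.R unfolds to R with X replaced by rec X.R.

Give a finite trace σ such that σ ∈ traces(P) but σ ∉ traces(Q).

LTS(P): 3 reachable states
  u0 = b.0 + 0\{a} + c.0\{b} :: ··b··> u1, ··c··> u2
  u1 = 0 :: (no moves)
  u2 = 0\{b} :: (no moves)
LTS(Q): 3 reachable states
  v0 = c.0 + 0\{a} + c.0\{b} :: ··c··> v1, ··c··> v2
  v1 = 0 :: (no moves)
  v2 = 0\{b} :: (no moves)
Trace ⟨b⟩ through P, begin at {u0}:
  after b @ step 1: {u1}
  P completes σ.
Trace ⟨b⟩ through Q, begin at {v0}:
  after b @ step 1: no successor for Q

b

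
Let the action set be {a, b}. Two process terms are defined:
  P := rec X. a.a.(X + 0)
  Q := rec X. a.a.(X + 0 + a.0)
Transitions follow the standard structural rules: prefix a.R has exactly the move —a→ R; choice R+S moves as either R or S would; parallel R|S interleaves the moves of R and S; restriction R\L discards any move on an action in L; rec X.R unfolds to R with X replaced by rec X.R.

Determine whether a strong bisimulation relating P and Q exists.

P's transition system — 3 states:
  p0 = rec X. a.a.(X + 0) → -a-> p1
  p1 = a.((rec X. a.a.(X + 0)) + 0) → -a-> p2
  p2 = (rec X. a.a.(X + 0)) + 0 → -a-> p1
Q's transition system — 4 states:
  q0 = rec X. a.a.(X + 0 + a.0) → -a-> q1
  q1 = a.((rec X. a.a.(X + 0 + a.0)) + 0 + a.0) → -a-> q2
  q2 = (rec X. a.a.(X + 0 + a.0)) + 0 + a.0 → -a-> q1, -a-> q3
  q3 = 0 → deadlocked
Coarsest stable partition (strong bisimilarity classes):
  B0 = {p0, p1, p2}
  B1 = {q0}
  B2 = {q1}
  B3 = {q2}
  B4 = {q3}
p0 ∈ B0, q0 ∈ B1 → different blocks

not bisimilar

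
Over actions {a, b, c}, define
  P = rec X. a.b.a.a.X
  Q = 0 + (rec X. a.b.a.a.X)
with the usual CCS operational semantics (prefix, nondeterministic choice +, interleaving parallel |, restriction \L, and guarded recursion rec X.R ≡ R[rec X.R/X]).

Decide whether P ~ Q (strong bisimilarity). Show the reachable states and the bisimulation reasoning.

LTS(P): 4 reachable states
  m0 = rec X. a.b.a.a.X has moves ··a··> m1
  m1 = b.a.a.(rec X. a.b.a.a.X) has moves ··b··> m2
  m2 = a.a.(rec X. a.b.a.a.X) has moves ··a··> m3
  m3 = a.(rec X. a.b.a.a.X) has moves ··a··> m0
LTS(Q): 5 reachable states
  n0 = 0 + (rec X. a.b.a.a.X) has moves ··a··> n1
  n1 = b.a.a.(rec X. a.b.a.a.X) has moves ··b··> n2
  n2 = a.a.(rec X. a.b.a.a.X) has moves ··a··> n3
  n3 = a.(rec X. a.b.a.a.X) has moves ··a··> n4
  n4 = rec X. a.b.a.a.X has moves ··a··> n1
Partition-refinement fixed point:
  B0 = {m0, n0, n4}
  B1 = {m1, n1}
  B2 = {m2, n2}
  B3 = {m3, n3}
m0 ∈ B0, n0 ∈ B0 → same block

YES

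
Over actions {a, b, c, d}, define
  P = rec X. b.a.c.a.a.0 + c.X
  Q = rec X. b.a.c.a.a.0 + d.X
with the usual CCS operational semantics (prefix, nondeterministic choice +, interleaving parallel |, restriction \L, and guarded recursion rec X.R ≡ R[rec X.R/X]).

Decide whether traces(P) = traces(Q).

trace-distinct — witness ⟨c⟩

Reachable graph of P (6 states):
  p0 = rec X. b.a.c.a.a.0 + c.X ⊢ —b→ p1, —c→ p0
  p1 = a.c.a.a.0 ⊢ —a→ p2
  p2 = c.a.a.0 ⊢ —c→ p3
  p3 = a.a.0 ⊢ —a→ p4
  p4 = a.0 ⊢ —a→ p5
  p5 = 0 ⊢ ·
Reachable graph of Q (6 states):
  q0 = rec X. b.a.c.a.a.0 + d.X ⊢ —b→ q1, —d→ q0
  q1 = a.c.a.a.0 ⊢ —a→ q2
  q2 = c.a.a.0 ⊢ —c→ q3
  q3 = a.a.0 ⊢ —a→ q4
  q4 = a.0 ⊢ —a→ q5
  q5 = 0 ⊢ ·
Trace ⟨c⟩ through P, begin at {p0}:
  after c @ step 1: {p0}
  — P admits the full trace.
Trace ⟨c⟩ through Q, begin at {q0}:
  after c @ step 1: ∅ (Q stuck)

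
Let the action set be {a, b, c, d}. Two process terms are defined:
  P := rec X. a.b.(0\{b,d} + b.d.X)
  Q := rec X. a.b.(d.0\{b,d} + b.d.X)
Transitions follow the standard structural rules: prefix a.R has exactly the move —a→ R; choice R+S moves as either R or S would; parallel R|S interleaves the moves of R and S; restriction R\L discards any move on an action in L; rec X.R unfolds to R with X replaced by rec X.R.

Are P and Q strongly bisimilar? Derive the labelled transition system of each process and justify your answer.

LTS(P): 4 reachable states
  m0 = rec X. a.b.(0\{b,d} + b.d.X) → =a=> m1
  m1 = b.(0\{b,d} + b.d.(rec X. a.b.(0\{b,d} + b.d.X))) → =b=> m2
  m2 = 0\{b,d} + b.d.(rec X. a.b.(0\{b,d} + b.d.X)) → =b=> m3
  m3 = d.(rec X. a.b.(0\{b,d} + b.d.X)) → =d=> m0
LTS(Q): 5 reachable states
  n0 = rec X. a.b.(d.0\{b,d} + b.d.X) → =a=> n1
  n1 = b.(d.0\{b,d} + b.d.(rec X. a.b.(d.0\{b,d} + b.d.X))) → =b=> n2
  n2 = d.0\{b,d} + b.d.(rec X. a.b.(d.0\{b,d} + b.d.X)) → =b=> n3, =d=> n4
  n3 = d.(rec X. a.b.(d.0\{b,d} + b.d.X)) → =d=> n0
  n4 = 0\{b,d} → ∅
Partition-refinement fixed point:
  B0 = {m0}
  B1 = {m1}
  B2 = {m2}
  B3 = {m3}
  B4 = {n0}
  B5 = {n1}
  B6 = {n2}
  B7 = {n3}
  B8 = {n4}
m0 ∈ B0, n0 ∈ B4 → different blocks

not bisimilar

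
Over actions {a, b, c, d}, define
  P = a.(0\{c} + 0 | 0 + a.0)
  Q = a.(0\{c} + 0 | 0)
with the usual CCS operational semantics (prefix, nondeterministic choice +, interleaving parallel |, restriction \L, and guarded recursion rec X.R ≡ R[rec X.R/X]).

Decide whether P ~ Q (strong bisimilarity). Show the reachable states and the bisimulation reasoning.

NO

Reachable graph of P (3 states):
  u0 = a.(0\{c} + 0 | 0 + a.0) has moves ··a··> u1
  u1 = 0\{c} + 0 | 0 + a.0 has moves ··a··> u2
  u2 = 0 has moves (no moves)
Reachable graph of Q (2 states):
  v0 = a.(0\{c} + 0 | 0) has moves ··a··> v1
  v1 = 0\{c} + 0 | 0 has moves (no moves)
Bisimilarity quotient blocks:
  B0 = {u0}
  B1 = {u1, v0}
  B2 = {u2, v1}
u0 ∈ B0, v0 ∈ B1 → different blocks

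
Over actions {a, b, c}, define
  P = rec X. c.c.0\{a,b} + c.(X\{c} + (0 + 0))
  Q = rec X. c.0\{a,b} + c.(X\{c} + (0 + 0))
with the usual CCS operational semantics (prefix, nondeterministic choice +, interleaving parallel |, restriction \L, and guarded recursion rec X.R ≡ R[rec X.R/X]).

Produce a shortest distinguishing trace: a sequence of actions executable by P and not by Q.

cc

LTS(P): 4 reachable states
  p0 = rec X. c.c.0\{a,b} + c.(X\{c} + (0 + 0)) ⊢ =c=> p1, =c=> p2
  p1 = (rec X. c.c.0\{a,b} + c.(X\{c} + (0 + 0)))\{c} + (0 + 0) ⊢ ·
  p2 = c.0\{a,b} ⊢ =c=> p3
  p3 = 0\{a,b} ⊢ ·
LTS(Q): 3 reachable states
  q0 = rec X. c.0\{a,b} + c.(X\{c} + (0 + 0)) ⊢ =c=> q1, =c=> q2
  q1 = (rec X. c.0\{a,b} + c.(X\{c} + (0 + 0)))\{c} + (0 + 0) ⊢ ·
  q2 = 0\{a,b} ⊢ ·
Executing cc from P (initial set {p0}):
  step 1 (c): {p1, p2}
  step 2 (c): {p3}
  ✓ P
Executing cc from Q (initial set {q0}):
  step 1 (c): {q1, q2}
  step 2 (c): ∅ (Q stuck)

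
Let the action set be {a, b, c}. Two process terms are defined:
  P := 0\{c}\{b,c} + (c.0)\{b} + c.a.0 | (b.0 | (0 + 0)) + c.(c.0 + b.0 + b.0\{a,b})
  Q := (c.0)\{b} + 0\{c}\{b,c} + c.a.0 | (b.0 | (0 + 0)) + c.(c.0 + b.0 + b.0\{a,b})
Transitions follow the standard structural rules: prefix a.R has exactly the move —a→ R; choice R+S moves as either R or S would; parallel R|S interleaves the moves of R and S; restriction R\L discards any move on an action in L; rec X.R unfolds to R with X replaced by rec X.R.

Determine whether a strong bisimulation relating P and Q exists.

Reachable graph of P (10 states):
  p0 = 0\{c}\{b,c} + (c.0)\{b} + c.a.0 | (b.0 | (0 + 0)) + c.(c.0 + b.0 + b.0\{a,b}) :: ··b··> p1, ··c··> p2, ··c··> p3, ··c··> p4
  p1 = c.a.0 | (0 | (0 + 0)) :: ··c··> p5
  p2 = 0\{b} :: deadlocked
  p3 = a.0 | (b.0 | (0 + 0)) :: ··a··> p6, ··b··> p5
  p4 = c.0 + b.0 + b.0\{a,b} :: ··b··> p7, ··b··> p8, ··c··> p7
  p5 = a.0 | (0 | (0 + 0)) :: ··a··> p9
  p6 = 0 | (b.0 | (0 + 0)) :: ··b··> p9
  p7 = 0 :: deadlocked
  p8 = 0\{a,b} :: deadlocked
  p9 = 0 | (0 | (0 + 0)) :: deadlocked
Reachable graph of Q (10 states):
  q0 = (c.0)\{b} + 0\{c}\{b,c} + c.a.0 | (b.0 | (0 + 0)) + c.(c.0 + b.0 + b.0\{a,b}) :: ··b··> q1, ··c··> q2, ··c··> q3, ··c··> q4
  q1 = c.a.0 | (0 | (0 + 0)) :: ··c··> q5
  q2 = 0\{b} :: deadlocked
  q3 = a.0 | (b.0 | (0 + 0)) :: ··a··> q6, ··b··> q5
  q4 = c.0 + b.0 + b.0\{a,b} :: ··b··> q7, ··b··> q8, ··c··> q7
  q5 = a.0 | (0 | (0 + 0)) :: ··a··> q9
  q6 = 0 | (b.0 | (0 + 0)) :: ··b··> q9
  q7 = 0 :: deadlocked
  q8 = 0\{a,b} :: deadlocked
  q9 = 0 | (0 | (0 + 0)) :: deadlocked
Bisimilarity quotient blocks:
  B0 = {p0, q0}
  B1 = {p4, q4}
  B2 = {p2, p7, p8, p9, q2, q7, q8, q9}
  B3 = {p1, q1}
  B4 = {p5, q5}
  B5 = {p3, q3}
  B6 = {p6, q6}
p0 ∈ B0, q0 ∈ B0 → same block

bisimilar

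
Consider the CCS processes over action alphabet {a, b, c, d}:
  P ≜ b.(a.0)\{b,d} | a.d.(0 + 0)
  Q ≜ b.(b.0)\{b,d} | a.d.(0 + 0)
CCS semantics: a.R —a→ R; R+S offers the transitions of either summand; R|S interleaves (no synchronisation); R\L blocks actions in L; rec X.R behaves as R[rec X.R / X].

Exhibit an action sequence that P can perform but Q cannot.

LTS(P): 9 reachable states
  u0 = b.(a.0)\{b,d} | a.d.(0 + 0) → —a→ u1, —b→ u2
  u1 = b.(a.0)\{b,d} | d.(0 + 0) → —b→ u3, —d→ u4
  u2 = (a.0)\{b,d} | a.d.(0 + 0) → —a→ u3, —a→ u5
  u3 = (a.0)\{b,d} | d.(0 + 0) → —a→ u6, —d→ u7
  u4 = b.(a.0)\{b,d} | (0 + 0) → —b→ u7
  u5 = 0\{b,d} | a.d.(0 + 0) → —a→ u6
  u6 = 0\{b,d} | d.(0 + 0) → —d→ u8
  u7 = (a.0)\{b,d} | (0 + 0) → —a→ u8
  u8 = 0\{b,d} | (0 + 0) → deadlocked
LTS(Q): 6 reachable states
  v0 = b.(b.0)\{b,d} | a.d.(0 + 0) → —a→ v1, —b→ v2
  v1 = b.(b.0)\{b,d} | d.(0 + 0) → —b→ v3, —d→ v4
  v2 = (b.0)\{b,d} | a.d.(0 + 0) → —a→ v3
  v3 = (b.0)\{b,d} | d.(0 + 0) → —d→ v5
  v4 = b.(b.0)\{b,d} | (0 + 0) → —b→ v5
  v5 = (b.0)\{b,d} | (0 + 0) → deadlocked
Executing aba from P (initial set {u0}):
  step 1 (a): {u1}
  step 2 (b): {u3}
  step 3 (a): {u6}
  ✓ P
Executing aba from Q (initial set {v0}):
  step 1 (a): {v1}
  step 2 (b): {v3}
  step 3 (a): ∅ (Q stuck)

aba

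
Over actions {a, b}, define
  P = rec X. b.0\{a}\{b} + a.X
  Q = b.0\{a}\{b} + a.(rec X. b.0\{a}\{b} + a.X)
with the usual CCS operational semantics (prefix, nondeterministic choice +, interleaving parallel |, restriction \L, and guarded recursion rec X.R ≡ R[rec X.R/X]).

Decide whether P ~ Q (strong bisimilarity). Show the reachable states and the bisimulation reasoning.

YES

LTS(P): 2 reachable states
  p0 = rec X. b.0\{a}\{b} + a.X ⊢ —a→ p0, —b→ p1
  p1 = 0\{a}\{b} ⊢ (no moves)
LTS(Q): 3 reachable states
  q0 = b.0\{a}\{b} + a.(rec X. b.0\{a}\{b} + a.X) ⊢ —a→ q1, —b→ q2
  q1 = rec X. b.0\{a}\{b} + a.X ⊢ —a→ q1, —b→ q2
  q2 = 0\{a}\{b} ⊢ (no moves)
Partition-refinement fixed point:
  B0 = {p0, q0, q1}
  B1 = {p1, q2}
p0 ∈ B0, q0 ∈ B0 → same block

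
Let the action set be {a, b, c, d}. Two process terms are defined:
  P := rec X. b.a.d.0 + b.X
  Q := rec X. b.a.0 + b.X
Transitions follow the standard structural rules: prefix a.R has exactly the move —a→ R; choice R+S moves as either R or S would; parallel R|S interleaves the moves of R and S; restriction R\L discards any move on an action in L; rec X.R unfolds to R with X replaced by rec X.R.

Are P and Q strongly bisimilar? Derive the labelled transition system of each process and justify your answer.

P's transition system — 4 states:
  u0 = rec X. b.a.d.0 + b.X ⊢ —b→ u0, —b→ u1
  u1 = a.d.0 ⊢ —a→ u2
  u2 = d.0 ⊢ —d→ u3
  u3 = 0 ⊢ (no moves)
Q's transition system — 3 states:
  v0 = rec X. b.a.0 + b.X ⊢ —b→ v0, —b→ v1
  v1 = a.0 ⊢ —a→ v2
  v2 = 0 ⊢ (no moves)
Coarsest stable partition (strong bisimilarity classes):
  B0 = {u0}
  B1 = {u1}
  B2 = {u2}
  B3 = {u3, v2}
  B4 = {v0}
  B5 = {v1}
u0 ∈ B0, v0 ∈ B4 → different blocks

not bisimilar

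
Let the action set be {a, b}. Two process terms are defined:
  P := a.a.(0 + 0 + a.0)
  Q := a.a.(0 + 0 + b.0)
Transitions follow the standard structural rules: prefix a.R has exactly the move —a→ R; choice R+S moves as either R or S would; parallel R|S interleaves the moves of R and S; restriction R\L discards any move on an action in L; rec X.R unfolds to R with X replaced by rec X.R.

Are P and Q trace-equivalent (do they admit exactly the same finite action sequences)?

NO — witness ⟨aaa⟩

Reachable graph of P (4 states):
  s0 = a.a.(0 + 0 + a.0) → —a→ s1
  s1 = a.(0 + 0 + a.0) → —a→ s2
  s2 = 0 + 0 + a.0 → —a→ s3
  s3 = 0 → ·
Reachable graph of Q (4 states):
  t0 = a.a.(0 + 0 + b.0) → —a→ t1
  t1 = a.(0 + 0 + b.0) → —a→ t2
  t2 = 0 + 0 + b.0 → —b→ t3
  t3 = 0 → ·
Trace ⟨aaa⟩ through P, begin at {s0}:
  [1] a ⇒ {s1}
  [2] a ⇒ {s2}
  [3] a ⇒ {s3}
  P completes σ.
Trace ⟨aaa⟩ through Q, begin at {t0}:
  [1] a ⇒ {t1}
  [2] a ⇒ {t2}
  [3] a ⇒ no successor for Q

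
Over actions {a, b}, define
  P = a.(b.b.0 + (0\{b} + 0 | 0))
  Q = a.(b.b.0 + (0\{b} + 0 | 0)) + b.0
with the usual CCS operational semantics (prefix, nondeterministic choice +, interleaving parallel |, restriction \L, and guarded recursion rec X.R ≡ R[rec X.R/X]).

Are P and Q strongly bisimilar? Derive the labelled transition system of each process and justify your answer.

P's transition system — 4 states:
  u0 = a.(b.b.0 + (0\{b} + 0 | 0)) :: --a--▸ u1
  u1 = b.b.0 + (0\{b} + 0 | 0) :: --b--▸ u2
  u2 = b.0 :: --b--▸ u3
  u3 = 0 :: ·
Q's transition system — 4 states:
  v0 = a.(b.b.0 + (0\{b} + 0 | 0)) + b.0 :: --a--▸ v1, --b--▸ v2
  v1 = b.b.0 + (0\{b} + 0 | 0) :: --b--▸ v3
  v2 = 0 :: ·
  v3 = b.0 :: --b--▸ v2
Bisimilarity quotient blocks:
  B0 = {u0}
  B1 = {u1, v1}
  B2 = {u2, v3}
  B3 = {u3, v2}
  B4 = {v0}
u0 ∈ B0, v0 ∈ B4 → different blocks

P ≁ Q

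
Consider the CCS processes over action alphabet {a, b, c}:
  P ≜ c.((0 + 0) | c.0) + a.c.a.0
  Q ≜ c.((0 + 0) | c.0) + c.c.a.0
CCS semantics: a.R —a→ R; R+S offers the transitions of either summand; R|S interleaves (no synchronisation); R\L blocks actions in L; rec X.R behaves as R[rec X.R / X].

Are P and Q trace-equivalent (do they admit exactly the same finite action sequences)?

trace-distinct — witness ⟨a⟩

P's transition system — 6 states:
  s0 = c.((0 + 0) | c.0) + a.c.a.0 :: -a-> s1, -c-> s2
  s1 = c.a.0 :: -c-> s3
  s2 = (0 + 0) | c.0 :: -c-> s4
  s3 = a.0 :: -a-> s5
  s4 = (0 + 0) | 0 :: (no moves)
  s5 = 0 :: (no moves)
Q's transition system — 6 states:
  t0 = c.((0 + 0) | c.0) + c.c.a.0 :: -c-> t1, -c-> t2
  t1 = (0 + 0) | c.0 :: -c-> t3
  t2 = c.a.0 :: -c-> t4
  t3 = (0 + 0) | 0 :: (no moves)
  t4 = a.0 :: -a-> t5
  t5 = 0 :: (no moves)
Executing a from P (initial set {s0}):
  step 1 (a): {s1}
  — P admits the full trace.
Executing a from Q (initial set {t0}):
  step 1 (a): ∅  — Q cannot continue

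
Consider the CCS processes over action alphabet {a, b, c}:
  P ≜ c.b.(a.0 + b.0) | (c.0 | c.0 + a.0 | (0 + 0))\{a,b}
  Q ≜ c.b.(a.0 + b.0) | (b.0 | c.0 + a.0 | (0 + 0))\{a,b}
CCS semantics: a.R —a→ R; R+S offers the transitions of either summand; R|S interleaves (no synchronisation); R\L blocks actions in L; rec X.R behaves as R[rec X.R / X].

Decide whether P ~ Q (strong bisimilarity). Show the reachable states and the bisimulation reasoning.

not bisimilar

LTS(P): 16 reachable states
  m0 = c.b.(a.0 + b.0) | (c.0 | c.0 + a.0 | (0 + 0))\{a,b} | --c--▸ m1, --c--▸ m2, --c--▸ m3
  m1 = b.(a.0 + b.0) | (c.0 | c.0 + a.0 | (0 + 0))\{a,b} | --b--▸ m4, --c--▸ m5, --c--▸ m6
  m2 = c.b.(a.0 + b.0) | (0 | c.0)\{a,b} | --c--▸ m5, --c--▸ m7
  m3 = c.b.(a.0 + b.0) | (c.0 | 0)\{a,b} | --c--▸ m6, --c--▸ m7
  m4 = (a.0 + b.0) | (c.0 | c.0 + a.0 | (0 + 0))\{a,b} | --a--▸ m8, --b--▸ m8, --c--▸ m10, --c--▸ m9
  m5 = b.(a.0 + b.0) | (0 | c.0)\{a,b} | --b--▸ m9, --c--▸ m11
  m6 = b.(a.0 + b.0) | (c.0 | 0)\{a,b} | --b--▸ m10, --c--▸ m11
  m7 = c.b.(a.0 + b.0) | (0 | 0)\{a,b} | --c--▸ m11
  m8 = 0 | (c.0 | c.0 + a.0 | (0 + 0))\{a,b} | --c--▸ m12, --c--▸ m13
  m9 = (a.0 + b.0) | (0 | c.0)\{a,b} | --a--▸ m12, --b--▸ m12, --c--▸ m14
  m10 = (a.0 + b.0) | (c.0 | 0)\{a,b} | --a--▸ m13, --b--▸ m13, --c--▸ m14
  m11 = b.(a.0 + b.0) | (0 | 0)\{a,b} | --b--▸ m14
  m12 = 0 | (0 | c.0)\{a,b} | --c--▸ m15
  m13 = 0 | (c.0 | 0)\{a,b} | --c--▸ m15
  m14 = (a.0 + b.0) | (0 | 0)\{a,b} | --a--▸ m15, --b--▸ m15
  m15 = 0 | (0 | 0)\{a,b} | (no moves)
LTS(Q): 8 reachable states
  n0 = c.b.(a.0 + b.0) | (b.0 | c.0 + a.0 | (0 + 0))\{a,b} | --c--▸ n1, --c--▸ n2
  n1 = b.(a.0 + b.0) | (b.0 | c.0 + a.0 | (0 + 0))\{a,b} | --b--▸ n3, --c--▸ n4
  n2 = c.b.(a.0 + b.0) | (b.0 | 0)\{a,b} | --c--▸ n4
  n3 = (a.0 + b.0) | (b.0 | c.0 + a.0 | (0 + 0))\{a,b} | --a--▸ n5, --b--▸ n5, --c--▸ n6
  n4 = b.(a.0 + b.0) | (b.0 | 0)\{a,b} | --b--▸ n6
  n5 = 0 | (b.0 | c.0 + a.0 | (0 + 0))\{a,b} | --c--▸ n7
  n6 = (a.0 + b.0) | (b.0 | 0)\{a,b} | --a--▸ n7, --b--▸ n7
  n7 = 0 | (b.0 | 0)\{a,b} | (no moves)
Partition-refinement fixed point:
  B0 = {m0}
  B1 = {m2, m3, n0}
  B2 = {m5, m6, n1}
  B3 = {m11, n4}
  B4 = {m14, n6}
  B5 = {m15, n7}
  B6 = {m10, m9, n3}
  B7 = {m12, m13, n5}
  B8 = {m7, n2}
  B9 = {m1}
  B10 = {m4}
  B11 = {m8}
m0 ∈ B0, n0 ∈ B1 → different blocks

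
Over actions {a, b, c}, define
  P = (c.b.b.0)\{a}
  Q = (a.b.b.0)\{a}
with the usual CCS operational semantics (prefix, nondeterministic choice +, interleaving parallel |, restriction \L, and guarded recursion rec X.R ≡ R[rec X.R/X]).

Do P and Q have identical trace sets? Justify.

P's transition system — 4 states:
  u0 = (c.b.b.0)\{a} :: -c-> u1
  u1 = (b.b.0)\{a} :: -b-> u2
  u2 = (b.0)\{a} :: -b-> u3
  u3 = 0\{a} :: stopped
Q's transition system — 1 states:
  v0 = (a.b.b.0)\{a} :: stopped
Executing c from P (initial set {u0}):
  [1] c ⇒ {u1}
  — P admits the full trace.
Executing c from Q (initial set {v0}):
  [1] c ⇒ no successor for Q

NO — witness ⟨c⟩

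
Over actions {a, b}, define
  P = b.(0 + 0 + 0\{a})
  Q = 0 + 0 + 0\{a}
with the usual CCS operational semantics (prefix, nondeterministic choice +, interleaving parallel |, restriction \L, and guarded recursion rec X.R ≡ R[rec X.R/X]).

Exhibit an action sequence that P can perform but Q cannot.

b

Reachable graph of P (2 states):
  p0 = b.(0 + 0 + 0\{a}) → =b=> p1
  p1 = 0 + 0 + 0\{a} → ·
Reachable graph of Q (1 states):
  q0 = 0 + 0 + 0\{a} → ·
Trace ⟨b⟩ through P, begin at {p0}:
  step 1 (b): {p1}
  P completes σ.
Trace ⟨b⟩ through Q, begin at {q0}:
  step 1 (b): ∅  — Q cannot continue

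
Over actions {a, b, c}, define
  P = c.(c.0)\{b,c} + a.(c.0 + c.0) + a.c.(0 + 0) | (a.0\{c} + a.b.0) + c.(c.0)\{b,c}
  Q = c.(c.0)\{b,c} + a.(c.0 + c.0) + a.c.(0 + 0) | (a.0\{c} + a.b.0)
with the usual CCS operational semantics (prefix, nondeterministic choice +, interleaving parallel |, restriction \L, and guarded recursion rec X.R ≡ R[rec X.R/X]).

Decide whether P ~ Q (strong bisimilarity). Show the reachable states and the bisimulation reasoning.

Reachable graph of P (15 states):
  m0 = c.(c.0)\{b,c} + a.(c.0 + c.0) + a.c.(0 + 0) | (a.0\{c} + a.b.0) + c.(c.0)\{b,c} ⊢ ··a··> m1, ··a··> m2, ··a··> m3, ··a··> m4, ··c··> m5
  m1 = a.c.(0 + 0) | 0\{c} ⊢ ··a··> m6
  m2 = a.c.(0 + 0) | b.0 ⊢ ··a··> m7, ··b··> m8
  m3 = c.(0 + 0) | (a.0\{c} + a.b.0) ⊢ ··a··> m6, ··a··> m7, ··c··> m9
  m4 = c.0 + c.0 ⊢ ··c··> m10
  m5 = (c.0)\{b,c} ⊢ deadlocked
  m6 = c.(0 + 0) | 0\{c} ⊢ ··c··> m11
  m7 = c.(0 + 0) | b.0 ⊢ ··b··> m12, ··c··> m13
  m8 = a.c.(0 + 0) | 0 ⊢ ··a··> m12
  m9 = (0 + 0) | (a.0\{c} + a.b.0) ⊢ ··a··> m11, ··a··> m13
  m10 = 0 ⊢ deadlocked
  m11 = (0 + 0) | 0\{c} ⊢ deadlocked
  m12 = c.(0 + 0) | 0 ⊢ ··c··> m14
  m13 = (0 + 0) | b.0 ⊢ ··b··> m14
  m14 = (0 + 0) | 0 ⊢ deadlocked
Reachable graph of Q (15 states):
  n0 = c.(c.0)\{b,c} + a.(c.0 + c.0) + a.c.(0 + 0) | (a.0\{c} + a.b.0) ⊢ ··a··> n1, ··a··> n2, ··a··> n3, ··a··> n4, ··c··> n5
  n1 = a.c.(0 + 0) | 0\{c} ⊢ ··a··> n6
  n2 = a.c.(0 + 0) | b.0 ⊢ ··a··> n7, ··b··> n8
  n3 = c.(0 + 0) | (a.0\{c} + a.b.0) ⊢ ··a··> n6, ··a··> n7, ··c··> n9
  n4 = c.0 + c.0 ⊢ ··c··> n10
  n5 = (c.0)\{b,c} ⊢ deadlocked
  n6 = c.(0 + 0) | 0\{c} ⊢ ··c··> n11
  n7 = c.(0 + 0) | b.0 ⊢ ··b··> n12, ··c··> n13
  n8 = a.c.(0 + 0) | 0 ⊢ ··a··> n12
  n9 = (0 + 0) | (a.0\{c} + a.b.0) ⊢ ··a··> n11, ··a··> n13
  n10 = 0 ⊢ deadlocked
  n11 = (0 + 0) | 0\{c} ⊢ deadlocked
  n12 = c.(0 + 0) | 0 ⊢ ··c··> n14
  n13 = (0 + 0) | b.0 ⊢ ··b··> n14
  n14 = (0 + 0) | 0 ⊢ deadlocked
Coarsest stable partition (strong bisimilarity classes):
  B0 = {m0, n0}
  B1 = {m10, m11, m14, m5, n10, n11, n14, n5}
  B2 = {m1, m8, n1, n8}
  B3 = {m12, m4, m6, n12, n4, n6}
  B4 = {m2, n2}
  B5 = {m7, n7}
  B6 = {m13, n13}
  B7 = {m3, n3}
  B8 = {m9, n9}
m0 ∈ B0, n0 ∈ B0 → same block

P ~ Q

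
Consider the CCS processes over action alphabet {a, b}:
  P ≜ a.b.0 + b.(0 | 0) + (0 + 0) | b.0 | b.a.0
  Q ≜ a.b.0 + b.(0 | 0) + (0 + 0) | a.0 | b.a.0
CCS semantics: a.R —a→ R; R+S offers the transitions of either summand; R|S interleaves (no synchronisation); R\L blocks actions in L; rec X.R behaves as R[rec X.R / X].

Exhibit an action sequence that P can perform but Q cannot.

Reachable graph of P (9 states):
  u0 = a.b.0 + b.(0 | 0) + (0 + 0) | b.0 | b.a.0 has moves -a-> u1, -b-> u2, -b-> u3, -b-> u4
  u1 = b.0 has moves -b-> u5
  u2 = (0 + 0) | 0 | b.a.0 has moves -b-> u6
  u3 = (0 + 0) | b.0 | a.0 has moves -a-> u7, -b-> u6
  u4 = 0 | 0 has moves deadlocked
  u5 = 0 has moves deadlocked
  u6 = (0 + 0) | 0 | a.0 has moves -a-> u8
  u7 = (0 + 0) | b.0 | 0 has moves -b-> u8
  u8 = (0 + 0) | 0 | 0 has moves deadlocked
Reachable graph of Q (9 states):
  v0 = a.b.0 + b.(0 | 0) + (0 + 0) | a.0 | b.a.0 has moves -a-> v1, -a-> v2, -b-> v3, -b-> v4
  v1 = (0 + 0) | 0 | b.a.0 has moves -b-> v5
  v2 = b.0 has moves -b-> v6
  v3 = (0 + 0) | a.0 | a.0 has moves -a-> v5, -a-> v7
  v4 = 0 | 0 has moves deadlocked
  v5 = (0 + 0) | 0 | a.0 has moves -a-> v8
  v6 = 0 has moves deadlocked
  v7 = (0 + 0) | a.0 | 0 has moves -a-> v8
  v8 = (0 + 0) | 0 | 0 has moves deadlocked
Trace ⟨bb⟩ through P, begin at {u0}:
  after b @ step 1: {u2, u3, u4}
  after b @ step 2: {u6}
  — P admits the full trace.
Trace ⟨bb⟩ through Q, begin at {v0}:
  after b @ step 1: {v3, v4}
  after b @ step 2: ∅  — Q cannot continue

bb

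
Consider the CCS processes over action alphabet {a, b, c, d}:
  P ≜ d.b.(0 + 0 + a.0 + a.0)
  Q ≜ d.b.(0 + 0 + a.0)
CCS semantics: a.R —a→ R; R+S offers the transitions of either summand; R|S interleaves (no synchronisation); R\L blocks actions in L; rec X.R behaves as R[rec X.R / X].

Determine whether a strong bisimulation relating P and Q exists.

YES

P's transition system — 4 states:
  p0 = d.b.(0 + 0 + a.0 + a.0) ⊢ —d→ p1
  p1 = b.(0 + 0 + a.0 + a.0) ⊢ —b→ p2
  p2 = 0 + 0 + a.0 + a.0 ⊢ —a→ p3
  p3 = 0 ⊢ deadlocked
Q's transition system — 4 states:
  q0 = d.b.(0 + 0 + a.0) ⊢ —d→ q1
  q1 = b.(0 + 0 + a.0) ⊢ —b→ q2
  q2 = 0 + 0 + a.0 ⊢ —a→ q3
  q3 = 0 ⊢ deadlocked
Coarsest stable partition (strong bisimilarity classes):
  B0 = {p0, q0}
  B1 = {p1, q1}
  B2 = {p2, q2}
  B3 = {p3, q3}
p0 ∈ B0, q0 ∈ B0 → same block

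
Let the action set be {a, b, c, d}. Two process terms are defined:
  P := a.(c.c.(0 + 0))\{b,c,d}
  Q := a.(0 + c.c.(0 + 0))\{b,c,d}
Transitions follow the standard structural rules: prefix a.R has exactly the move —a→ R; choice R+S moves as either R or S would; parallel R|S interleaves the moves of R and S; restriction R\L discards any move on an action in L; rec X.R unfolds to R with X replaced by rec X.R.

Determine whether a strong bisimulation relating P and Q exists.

P's transition system — 2 states:
  s0 = a.(c.c.(0 + 0))\{b,c,d} :: =a=> s1
  s1 = (c.c.(0 + 0))\{b,c,d} :: ·
Q's transition system — 2 states:
  t0 = a.(0 + c.c.(0 + 0))\{b,c,d} :: =a=> t1
  t1 = (0 + c.c.(0 + 0))\{b,c,d} :: ·
Bisimilarity quotient blocks:
  B0 = {s0, t0}
  B1 = {s1, t1}
s0 ∈ B0, t0 ∈ B0 → same block

P ~ Q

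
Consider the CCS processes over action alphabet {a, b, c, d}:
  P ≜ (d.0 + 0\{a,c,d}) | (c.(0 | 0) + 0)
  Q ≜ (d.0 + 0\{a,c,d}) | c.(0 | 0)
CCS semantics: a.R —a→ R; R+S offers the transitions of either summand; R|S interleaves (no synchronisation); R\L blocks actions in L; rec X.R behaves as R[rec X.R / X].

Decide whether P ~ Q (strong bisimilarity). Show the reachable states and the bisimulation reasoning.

YES

LTS(P): 4 reachable states
  u0 = (d.0 + 0\{a,c,d}) | (c.(0 | 0) + 0) → --c--▸ u1, --d--▸ u2
  u1 = (d.0 + 0\{a,c,d}) | (0 | 0) → --d--▸ u3
  u2 = 0 | (c.(0 | 0) + 0) → --c--▸ u3
  u3 = 0 | (0 | 0) → deadlocked
LTS(Q): 4 reachable states
  v0 = (d.0 + 0\{a,c,d}) | c.(0 | 0) → --c--▸ v1, --d--▸ v2
  v1 = (d.0 + 0\{a,c,d}) | (0 | 0) → --d--▸ v3
  v2 = 0 | c.(0 | 0) → --c--▸ v3
  v3 = 0 | (0 | 0) → deadlocked
Coarsest stable partition (strong bisimilarity classes):
  B0 = {u0, v0}
  B1 = {u1, v1}
  B2 = {u3, v3}
  B3 = {u2, v2}
u0 ∈ B0, v0 ∈ B0 → same block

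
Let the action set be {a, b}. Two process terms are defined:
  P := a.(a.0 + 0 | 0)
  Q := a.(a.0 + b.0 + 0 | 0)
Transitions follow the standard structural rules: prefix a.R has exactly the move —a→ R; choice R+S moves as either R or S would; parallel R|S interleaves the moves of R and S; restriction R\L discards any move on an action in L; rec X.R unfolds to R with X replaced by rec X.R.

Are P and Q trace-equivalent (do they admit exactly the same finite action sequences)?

Reachable graph of P (3 states):
  p0 = a.(a.0 + 0 | 0) has moves -a-> p1
  p1 = a.0 + 0 | 0 has moves -a-> p2
  p2 = 0 has moves ·
Reachable graph of Q (3 states):
  q0 = a.(a.0 + b.0 + 0 | 0) has moves -a-> q1
  q1 = a.0 + b.0 + 0 | 0 has moves -a-> q2, -b-> q2
  q2 = 0 has moves ·
Run σ = ⟨ab⟩ on Q: start {q0}
  after a @ step 1: {q1}
  after b @ step 2: {q2}
  ✓ Q
Run σ = ⟨ab⟩ on P: start {p0}
  after a @ step 1: {p1}
  after b @ step 2: no successor for P

trace-distinct — witness ⟨ab⟩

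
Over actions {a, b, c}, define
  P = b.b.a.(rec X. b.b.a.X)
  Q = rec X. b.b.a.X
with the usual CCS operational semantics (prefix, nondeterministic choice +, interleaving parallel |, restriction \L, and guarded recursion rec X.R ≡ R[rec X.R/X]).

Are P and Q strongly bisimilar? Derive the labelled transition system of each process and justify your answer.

LTS(P): 4 reachable states
  p0 = b.b.a.(rec X. b.b.a.X) | —b→ p1
  p1 = b.a.(rec X. b.b.a.X) | —b→ p2
  p2 = a.(rec X. b.b.a.X) | —a→ p3
  p3 = rec X. b.b.a.X | —b→ p1
LTS(Q): 3 reachable states
  q0 = rec X. b.b.a.X | —b→ q1
  q1 = b.a.(rec X. b.b.a.X) | —b→ q2
  q2 = a.(rec X. b.b.a.X) | —a→ q0
Bisimilarity quotient blocks:
  B0 = {p0, p3, q0}
  B1 = {p1, q1}
  B2 = {p2, q2}
p0 ∈ B0, q0 ∈ B0 → same block

YES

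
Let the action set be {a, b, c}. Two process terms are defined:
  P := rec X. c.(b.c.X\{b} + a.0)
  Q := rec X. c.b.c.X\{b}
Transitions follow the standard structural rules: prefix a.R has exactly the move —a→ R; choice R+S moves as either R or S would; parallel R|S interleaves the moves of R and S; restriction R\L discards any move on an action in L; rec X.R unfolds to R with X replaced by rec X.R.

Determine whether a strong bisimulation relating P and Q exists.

NO

LTS(P): 7 reachable states
  s0 = rec X. c.(b.c.X\{b} + a.0) has moves ··c··> s1
  s1 = b.c.(rec X. c.(b.c.X\{b} + a.0))\{b} + a.0 has moves ··a··> s2, ··b··> s3
  s2 = 0 has moves stopped
  s3 = c.(rec X. c.(b.c.X\{b} + a.0))\{b} has moves ··c··> s4
  s4 = (rec X. c.(b.c.X\{b} + a.0))\{b} has moves ··c··> s5
  s5 = (b.c.(rec X. c.(b.c.X\{b} + a.0))\{b} + a.0)\{b} has moves ··a··> s6
  s6 = 0\{b} has moves stopped
LTS(Q): 5 reachable states
  t0 = rec X. c.b.c.X\{b} has moves ··c··> t1
  t1 = b.c.(rec X. c.b.c.X\{b})\{b} has moves ··b··> t2
  t2 = c.(rec X. c.b.c.X\{b})\{b} has moves ··c··> t3
  t3 = (rec X. c.b.c.X\{b})\{b} has moves ··c··> t4
  t4 = (b.c.(rec X. c.b.c.X\{b})\{b})\{b} has moves stopped
Coarsest stable partition (strong bisimilarity classes):
  B0 = {s0}
  B1 = {s1}
  B2 = {s2, s6, t4}
  B3 = {s3}
  B4 = {s4}
  B5 = {s5}
  B6 = {t0}
  B7 = {t1}
  B8 = {t2}
  B9 = {t3}
s0 ∈ B0, t0 ∈ B6 → different blocks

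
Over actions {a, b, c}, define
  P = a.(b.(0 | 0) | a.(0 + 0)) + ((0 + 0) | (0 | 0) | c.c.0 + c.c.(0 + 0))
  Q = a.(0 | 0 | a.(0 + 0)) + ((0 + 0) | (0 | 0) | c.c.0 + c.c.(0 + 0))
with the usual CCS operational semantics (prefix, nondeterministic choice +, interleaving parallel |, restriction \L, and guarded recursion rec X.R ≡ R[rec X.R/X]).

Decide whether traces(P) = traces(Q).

LTS(P): 9 reachable states
  u0 = a.(b.(0 | 0) | a.(0 + 0)) + ((0 + 0) | (0 | 0) | c.c.0 + c.c.(0 + 0)) → --a--▸ u1, --c--▸ u2, --c--▸ u3
  u1 = b.(0 | 0) | a.(0 + 0) → --a--▸ u4, --b--▸ u5
  u2 = (0 + 0) | (0 | 0) | c.0 → --c--▸ u6
  u3 = c.(0 + 0) → --c--▸ u7
  u4 = b.(0 | 0) | (0 + 0) → --b--▸ u8
  u5 = 0 | 0 | a.(0 + 0) → --a--▸ u8
  u6 = (0 + 0) | (0 | 0) | 0 → (no moves)
  u7 = 0 + 0 → (no moves)
  u8 = 0 | 0 | (0 + 0) → (no moves)
LTS(Q): 7 reachable states
  v0 = a.(0 | 0 | a.(0 + 0)) + ((0 + 0) | (0 | 0) | c.c.0 + c.c.(0 + 0)) → --a--▸ v1, --c--▸ v2, --c--▸ v3
  v1 = 0 | 0 | a.(0 + 0) → --a--▸ v4
  v2 = (0 + 0) | (0 | 0) | c.0 → --c--▸ v5
  v3 = c.(0 + 0) → --c--▸ v6
  v4 = 0 | 0 | (0 + 0) → (no moves)
  v5 = (0 + 0) | (0 | 0) | 0 → (no moves)
  v6 = 0 + 0 → (no moves)
Executing ab from P (initial set {u0}):
  [1] a ⇒ {u1}
  [2] b ⇒ {u5}
  ✓ P
Executing ab from Q (initial set {v0}):
  [1] a ⇒ {v1}
  [2] b ⇒ ∅  — Q cannot continue

trace-distinct — witness ⟨ab⟩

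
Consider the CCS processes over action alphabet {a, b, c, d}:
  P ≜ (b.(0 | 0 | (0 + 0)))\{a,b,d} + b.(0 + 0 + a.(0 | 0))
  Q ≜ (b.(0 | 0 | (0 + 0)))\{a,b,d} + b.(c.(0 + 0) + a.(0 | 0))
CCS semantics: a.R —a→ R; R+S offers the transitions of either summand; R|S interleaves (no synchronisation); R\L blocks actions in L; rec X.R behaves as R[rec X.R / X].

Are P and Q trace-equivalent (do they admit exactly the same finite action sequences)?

LTS(P): 3 reachable states
  s0 = (b.(0 | 0 | (0 + 0)))\{a,b,d} + b.(0 + 0 + a.(0 | 0)) has moves —b→ s1
  s1 = 0 + 0 + a.(0 | 0) has moves —a→ s2
  s2 = 0 | 0 has moves ∅
LTS(Q): 4 reachable states
  t0 = (b.(0 | 0 | (0 + 0)))\{a,b,d} + b.(c.(0 + 0) + a.(0 | 0)) has moves —b→ t1
  t1 = c.(0 + 0) + a.(0 | 0) has moves —a→ t2, —c→ t3
  t2 = 0 | 0 has moves ∅
  t3 = 0 + 0 has moves ∅
Run σ = ⟨bc⟩ on Q: start {t0}
  after b @ step 1: {t1}
  after c @ step 2: {t3}
  — Q admits the full trace.
Run σ = ⟨bc⟩ on P: start {s0}
  after b @ step 1: {s1}
  after c @ step 2: ∅  — P cannot continue

NO — witness ⟨bc⟩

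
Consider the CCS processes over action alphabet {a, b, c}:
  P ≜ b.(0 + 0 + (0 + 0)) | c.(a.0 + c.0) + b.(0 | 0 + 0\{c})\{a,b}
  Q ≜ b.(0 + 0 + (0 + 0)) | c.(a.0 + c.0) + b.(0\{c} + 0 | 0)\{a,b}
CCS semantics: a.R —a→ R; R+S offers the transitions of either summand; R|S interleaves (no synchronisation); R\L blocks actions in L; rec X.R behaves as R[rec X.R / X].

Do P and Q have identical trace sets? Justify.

trace-equivalent

P's transition system — 7 states:
  m0 = b.(0 + 0 + (0 + 0)) | c.(a.0 + c.0) + b.(0 | 0 + 0\{c})\{a,b} | ··b··> m1, ··b··> m2, ··c··> m3
  m1 = (0 + 0 + (0 + 0)) | c.(a.0 + c.0) | ··c··> m4
  m2 = (0 | 0 + 0\{c})\{a,b} | ∅
  m3 = b.(0 + 0 + (0 + 0)) | (a.0 + c.0) | ··a··> m5, ··b··> m4, ··c··> m5
  m4 = (0 + 0 + (0 + 0)) | (a.0 + c.0) | ··a··> m6, ··c··> m6
  m5 = b.(0 + 0 + (0 + 0)) | 0 | ··b··> m6
  m6 = (0 + 0 + (0 + 0)) | 0 | ∅
Q's transition system — 7 states:
  n0 = b.(0 + 0 + (0 + 0)) | c.(a.0 + c.0) + b.(0\{c} + 0 | 0)\{a,b} | ··b··> n1, ··b··> n2, ··c··> n3
  n1 = (0 + 0 + (0 + 0)) | c.(a.0 + c.0) | ··c··> n4
  n2 = (0\{c} + 0 | 0)\{a,b} | ∅
  n3 = b.(0 + 0 + (0 + 0)) | (a.0 + c.0) | ··a··> n5, ··b··> n4, ··c··> n5
  n4 = (0 + 0 + (0 + 0)) | (a.0 + c.0) | ··a··> n6, ··c··> n6
  n5 = b.(0 + 0 + (0 + 0)) | 0 | ··b··> n6
  n6 = (0 + 0 + (0 + 0)) | 0 | ∅
Coarsest stable partition (strong bisimilarity classes):
  B0 = {m0, n0}
  B1 = {m1, n1}
  B2 = {m4, n4}
  B3 = {m2, m6, n2, n6}
  B4 = {m3, n3}
  B5 = {m5, n5}
m0 ∈ B0, n0 ∈ B0 → same block
Bisimilar ⇒ trace-equivalent.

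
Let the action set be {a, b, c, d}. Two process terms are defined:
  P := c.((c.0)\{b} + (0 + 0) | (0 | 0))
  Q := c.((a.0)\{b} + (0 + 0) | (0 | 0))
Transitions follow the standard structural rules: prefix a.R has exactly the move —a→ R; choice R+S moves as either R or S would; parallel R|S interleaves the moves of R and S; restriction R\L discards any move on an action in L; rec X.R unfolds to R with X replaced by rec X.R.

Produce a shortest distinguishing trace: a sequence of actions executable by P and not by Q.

LTS(P): 3 reachable states
  s0 = c.((c.0)\{b} + (0 + 0) | (0 | 0)) | -c-> s1
  s1 = (c.0)\{b} + (0 + 0) | (0 | 0) | -c-> s2
  s2 = 0\{b} | ∅
LTS(Q): 3 reachable states
  t0 = c.((a.0)\{b} + (0 + 0) | (0 | 0)) | -c-> t1
  t1 = (a.0)\{b} + (0 + 0) | (0 | 0) | -a-> t2
  t2 = 0\{b} | ∅
Executing cc from P (initial set {s0}):
  [1] c ⇒ {s1}
  [2] c ⇒ {s2}
  ✓ P
Executing cc from Q (initial set {t0}):
  [1] c ⇒ {t1}
  [2] c ⇒ no successor for Q

cc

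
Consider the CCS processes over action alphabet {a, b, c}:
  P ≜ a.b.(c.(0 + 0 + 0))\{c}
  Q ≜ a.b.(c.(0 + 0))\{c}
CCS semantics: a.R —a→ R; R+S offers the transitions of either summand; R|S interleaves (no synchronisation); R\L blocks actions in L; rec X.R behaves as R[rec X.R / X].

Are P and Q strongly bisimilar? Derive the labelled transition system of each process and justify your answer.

Reachable graph of P (3 states):
  u0 = a.b.(c.(0 + 0 + 0))\{c} → -a-> u1
  u1 = b.(c.(0 + 0 + 0))\{c} → -b-> u2
  u2 = (c.(0 + 0 + 0))\{c} → ·
Reachable graph of Q (3 states):
  v0 = a.b.(c.(0 + 0))\{c} → -a-> v1
  v1 = b.(c.(0 + 0))\{c} → -b-> v2
  v2 = (c.(0 + 0))\{c} → ·
Partition-refinement fixed point:
  B0 = {u0, v0}
  B1 = {u1, v1}
  B2 = {u2, v2}
u0 ∈ B0, v0 ∈ B0 → same block

P ~ Q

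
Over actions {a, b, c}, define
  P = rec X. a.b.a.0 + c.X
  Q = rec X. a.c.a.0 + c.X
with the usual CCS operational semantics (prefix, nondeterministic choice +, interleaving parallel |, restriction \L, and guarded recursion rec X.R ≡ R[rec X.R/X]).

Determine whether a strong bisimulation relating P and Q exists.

not bisimilar

LTS(P): 4 reachable states
  p0 = rec X. a.b.a.0 + c.X | -a-> p1, -c-> p0
  p1 = b.a.0 | -b-> p2
  p2 = a.0 | -a-> p3
  p3 = 0 | ∅
LTS(Q): 4 reachable states
  q0 = rec X. a.c.a.0 + c.X | -a-> q1, -c-> q0
  q1 = c.a.0 | -c-> q2
  q2 = a.0 | -a-> q3
  q3 = 0 | ∅
Coarsest stable partition (strong bisimilarity classes):
  B0 = {p0}
  B1 = {p1}
  B2 = {p2, q2}
  B3 = {p3, q3}
  B4 = {q0}
  B5 = {q1}
p0 ∈ B0, q0 ∈ B4 → different blocks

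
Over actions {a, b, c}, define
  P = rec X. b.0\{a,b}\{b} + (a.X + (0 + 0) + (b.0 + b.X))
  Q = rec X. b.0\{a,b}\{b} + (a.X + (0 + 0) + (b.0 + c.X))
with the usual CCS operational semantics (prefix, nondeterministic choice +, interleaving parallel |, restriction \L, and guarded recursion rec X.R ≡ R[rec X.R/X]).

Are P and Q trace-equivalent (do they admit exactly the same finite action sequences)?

trace-distinct — witness ⟨ba⟩

P's transition system — 3 states:
  u0 = rec X. b.0\{a,b}\{b} + (a.X + (0 + 0) + (b.0 + b.X)) has moves ··a··> u0, ··b··> u0, ··b··> u1, ··b··> u2
  u1 = 0 has moves deadlocked
  u2 = 0\{a,b}\{b} has moves deadlocked
Q's transition system — 3 states:
  v0 = rec X. b.0\{a,b}\{b} + (a.X + (0 + 0) + (b.0 + c.X)) has moves ··a··> v0, ··b··> v1, ··b··> v2, ··c··> v0
  v1 = 0 has moves deadlocked
  v2 = 0\{a,b}\{b} has moves deadlocked
Run σ = ⟨ba⟩ on P: start {u0}
  after b @ step 1: {u0, u1, u2}
  after a @ step 2: {u0}
  ✓ P
Run σ = ⟨ba⟩ on Q: start {v0}
  after b @ step 1: {v1, v2}
  after a @ step 2: ∅ (Q stuck)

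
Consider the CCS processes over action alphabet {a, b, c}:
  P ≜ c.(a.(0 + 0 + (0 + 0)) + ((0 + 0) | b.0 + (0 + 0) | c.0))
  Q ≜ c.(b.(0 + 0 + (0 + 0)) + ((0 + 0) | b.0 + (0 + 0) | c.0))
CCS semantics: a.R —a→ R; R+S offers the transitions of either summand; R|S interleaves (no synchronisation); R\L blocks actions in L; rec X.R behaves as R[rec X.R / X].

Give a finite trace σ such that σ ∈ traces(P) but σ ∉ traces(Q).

P's transition system — 4 states:
  p0 = c.(a.(0 + 0 + (0 + 0)) + ((0 + 0) | b.0 + (0 + 0) | c.0)) | —c→ p1
  p1 = a.(0 + 0 + (0 + 0)) + ((0 + 0) | b.0 + (0 + 0) | c.0) | —a→ p2, —b→ p3, —c→ p3
  p2 = 0 + 0 + (0 + 0) | deadlocked
  p3 = (0 + 0) | 0 | deadlocked
Q's transition system — 4 states:
  q0 = c.(b.(0 + 0 + (0 + 0)) + ((0 + 0) | b.0 + (0 + 0) | c.0)) | —c→ q1
  q1 = b.(0 + 0 + (0 + 0)) + ((0 + 0) | b.0 + (0 + 0) | c.0) | —b→ q2, —b→ q3, —c→ q2
  q2 = (0 + 0) | 0 | deadlocked
  q3 = 0 + 0 + (0 + 0) | deadlocked
Executing ca from P (initial set {p0}):
  [1] c ⇒ {p1}
  [2] a ⇒ {p2}
  — P admits the full trace.
Executing ca from Q (initial set {q0}):
  [1] c ⇒ {q1}
  [2] a ⇒ ∅ (Q stuck)

ca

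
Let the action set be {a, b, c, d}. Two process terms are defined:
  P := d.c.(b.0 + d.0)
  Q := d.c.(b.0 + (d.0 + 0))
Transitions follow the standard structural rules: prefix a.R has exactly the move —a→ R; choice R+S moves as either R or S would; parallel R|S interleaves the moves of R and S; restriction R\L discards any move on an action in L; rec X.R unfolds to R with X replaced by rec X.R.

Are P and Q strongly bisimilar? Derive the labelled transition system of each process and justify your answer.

P ~ Q

Reachable graph of P (4 states):
  m0 = d.c.(b.0 + d.0) ⊢ ··d··> m1
  m1 = c.(b.0 + d.0) ⊢ ··c··> m2
  m2 = b.0 + d.0 ⊢ ··b··> m3, ··d··> m3
  m3 = 0 ⊢ stopped
Reachable graph of Q (4 states):
  n0 = d.c.(b.0 + (d.0 + 0)) ⊢ ··d··> n1
  n1 = c.(b.0 + (d.0 + 0)) ⊢ ··c··> n2
  n2 = b.0 + (d.0 + 0) ⊢ ··b··> n3, ··d··> n3
  n3 = 0 ⊢ stopped
Partition-refinement fixed point:
  B0 = {m0, n0}
  B1 = {m1, n1}
  B2 = {m2, n2}
  B3 = {m3, n3}
m0 ∈ B0, n0 ∈ B0 → same block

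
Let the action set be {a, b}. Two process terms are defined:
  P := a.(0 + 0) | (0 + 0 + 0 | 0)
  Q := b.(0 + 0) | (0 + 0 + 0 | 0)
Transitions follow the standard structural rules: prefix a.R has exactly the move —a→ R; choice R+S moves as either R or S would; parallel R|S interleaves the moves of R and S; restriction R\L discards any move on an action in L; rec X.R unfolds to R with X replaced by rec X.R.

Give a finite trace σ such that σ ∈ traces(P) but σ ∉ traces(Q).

Reachable graph of P (2 states):
  s0 = a.(0 + 0) | (0 + 0 + 0 | 0) :: ··a··> s1
  s1 = (0 + 0) | (0 + 0 + 0 | 0) :: ∅
Reachable graph of Q (2 states):
  t0 = b.(0 + 0) | (0 + 0 + 0 | 0) :: ··b··> t1
  t1 = (0 + 0) | (0 + 0 + 0 | 0) :: ∅
Run σ = ⟨a⟩ on P: start {s0}
  after a @ step 1: {s1}
  P completes σ.
Run σ = ⟨a⟩ on Q: start {t0}
  after a @ step 1: ∅  — Q cannot continue

a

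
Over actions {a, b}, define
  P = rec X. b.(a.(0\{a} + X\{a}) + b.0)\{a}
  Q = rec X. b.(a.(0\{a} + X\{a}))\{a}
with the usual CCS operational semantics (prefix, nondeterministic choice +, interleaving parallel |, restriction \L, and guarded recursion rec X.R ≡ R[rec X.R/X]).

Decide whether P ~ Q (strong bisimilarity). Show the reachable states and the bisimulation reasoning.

LTS(P): 3 reachable states
  u0 = rec X. b.(a.(0\{a} + X\{a}) + b.0)\{a} | ··b··> u1
  u1 = (a.(0\{a} + (rec X. b.(a.(0\{a} + X\{a}) + b.0)\{a})\{a}) + b.0)\{a} | ··b··> u2
  u2 = 0\{a} | (no moves)
LTS(Q): 2 reachable states
  v0 = rec X. b.(a.(0\{a} + X\{a}))\{a} | ··b··> v1
  v1 = (a.(0\{a} + (rec X. b.(a.(0\{a} + X\{a}))\{a})\{a}))\{a} | (no moves)
Bisimilarity quotient blocks:
  B0 = {u0}
  B1 = {u1, v0}
  B2 = {u2, v1}
u0 ∈ B0, v0 ∈ B1 → different blocks

NO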